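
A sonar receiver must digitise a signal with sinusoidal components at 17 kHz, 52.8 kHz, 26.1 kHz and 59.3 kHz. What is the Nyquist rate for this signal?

Highest-frequency component: 59.3 kHz.
Nyquist rate = 2 × 59.3 kHz = 118.6 kHz.

118.6 kHz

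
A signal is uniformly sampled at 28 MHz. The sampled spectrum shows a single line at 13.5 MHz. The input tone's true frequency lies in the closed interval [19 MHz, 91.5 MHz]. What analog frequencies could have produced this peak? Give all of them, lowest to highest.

Frequencies that alias to 13.5 MHz are k·fs ± 13.5 MHz for integer k ≥ 0.
k=0: 13.5 MHz.
k=1: 14.5 MHz, 41.5 MHz.
k=2: 42.5 MHz, 69.5 MHz.
k=3: 70.5 MHz, 97.5 MHz.
k=4: 98.5 MHz, 125.5 MHz.
Within [19 MHz, 91.5 MHz]: 41.5 MHz, 42.5 MHz, 69.5 MHz, 70.5 MHz.

41.5 MHz, 42.5 MHz, 69.5 MHz, 70.5 MHz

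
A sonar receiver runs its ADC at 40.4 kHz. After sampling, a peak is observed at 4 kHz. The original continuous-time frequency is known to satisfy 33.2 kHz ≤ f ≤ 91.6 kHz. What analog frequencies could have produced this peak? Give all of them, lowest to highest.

36.4 kHz, 44.4 kHz, 76.8 kHz, 84.8 kHz

Frequencies that alias to 4 kHz are k·fs ± 4 kHz for integer k ≥ 0.
k=0: 4 kHz.
k=1: 36.4 kHz, 44.4 kHz.
k=2: 76.8 kHz, 84.8 kHz.
k=3: 117.2 kHz, 125.2 kHz.
Within [33.2 kHz, 91.6 kHz]: 36.4 kHz, 44.4 kHz, 76.8 kHz, 84.8 kHz.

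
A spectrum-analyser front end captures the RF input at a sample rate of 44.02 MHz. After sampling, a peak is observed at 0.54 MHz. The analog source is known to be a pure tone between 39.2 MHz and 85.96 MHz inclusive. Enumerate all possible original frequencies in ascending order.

43.48 MHz, 44.56 MHz

Frequencies that alias to 0.54 MHz are k·fs ± 0.54 MHz for integer k ≥ 0.
k=0: 0.54 MHz.
k=1: 43.48 MHz, 44.56 MHz.
k=2: 87.5 MHz, 88.58 MHz.
Within [39.2 MHz, 85.96 MHz]: 43.48 MHz, 44.56 MHz.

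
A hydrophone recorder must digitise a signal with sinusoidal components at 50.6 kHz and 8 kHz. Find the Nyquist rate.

Highest-frequency component: 50.6 kHz.
Nyquist rate = 2 × 50.6 kHz = 101.2 kHz.

101.2 kHz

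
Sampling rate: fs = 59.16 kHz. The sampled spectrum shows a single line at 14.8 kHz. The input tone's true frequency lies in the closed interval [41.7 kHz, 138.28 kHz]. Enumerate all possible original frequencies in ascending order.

Frequencies that alias to 14.8 kHz are k·fs ± 14.8 kHz for integer k ≥ 0.
k=0: 14.8 kHz.
k=1: 44.36 kHz, 73.96 kHz.
k=2: 103.52 kHz, 133.12 kHz.
k=3: 162.68 kHz, 192.28 kHz.
Within [41.7 kHz, 138.28 kHz]: 44.36 kHz, 73.96 kHz, 103.52 kHz, 133.12 kHz.

44.36 kHz, 73.96 kHz, 103.52 kHz, 133.12 kHz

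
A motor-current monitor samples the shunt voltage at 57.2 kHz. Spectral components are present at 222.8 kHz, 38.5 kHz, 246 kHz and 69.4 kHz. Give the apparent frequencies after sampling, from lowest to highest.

6 kHz, 12.2 kHz, 17.2 kHz, 18.7 kHz

fs/2 = 28.6 kHz.
222.8 kHz mod fs = 51.2 kHz.
51.2 kHz > fs/2 = 28.6 kHz, folds to fs − 51.2 kHz = 6 kHz.
38.5 kHz > fs/2 = 28.6 kHz, folds to fs − 38.5 kHz = 18.7 kHz.
246 kHz mod fs = 17.2 kHz.
17.2 kHz ≤ fs/2 = 28.6 kHz, appears at 17.2 kHz.
69.4 kHz mod fs = 12.2 kHz.
12.2 kHz ≤ fs/2 = 28.6 kHz, appears at 12.2 kHz.
Distinct values: {6 kHz, 12.2 kHz, 17.2 kHz, 18.7 kHz}.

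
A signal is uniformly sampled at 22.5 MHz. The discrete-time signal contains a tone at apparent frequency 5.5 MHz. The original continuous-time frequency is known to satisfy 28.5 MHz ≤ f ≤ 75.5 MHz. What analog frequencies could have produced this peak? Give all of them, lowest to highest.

Frequencies that alias to 5.5 MHz are k·fs ± 5.5 MHz for integer k ≥ 0.
k=0: 5.5 MHz.
k=1: 17 MHz, 28 MHz.
k=2: 39.5 MHz, 50.5 MHz.
k=3: 62 MHz, 73 MHz.
k=4: 84.5 MHz, 95.5 MHz.
Within [28.5 MHz, 75.5 MHz]: 39.5 MHz, 50.5 MHz, 62 MHz, 73 MHz.

39.5 MHz, 50.5 MHz, 62 MHz, 73 MHz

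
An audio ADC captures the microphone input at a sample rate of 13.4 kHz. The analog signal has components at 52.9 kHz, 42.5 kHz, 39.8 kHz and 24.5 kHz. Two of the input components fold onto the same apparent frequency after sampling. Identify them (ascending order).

fs/2 = 6.7 kHz.
52.9 kHz mod fs = 12.7 kHz.
12.7 kHz > fs/2 = 6.7 kHz, folds to fs − 12.7 kHz = 0.7 kHz.
42.5 kHz mod fs = 2.3 kHz.
2.3 kHz ≤ fs/2 = 6.7 kHz, appears at 2.3 kHz.
39.8 kHz mod fs = 13 kHz.
13 kHz > fs/2 = 6.7 kHz, folds to fs − 13 kHz = 0.4 kHz.
24.5 kHz mod fs = 11.1 kHz.
11.1 kHz > fs/2 = 6.7 kHz, folds to fs − 11.1 kHz = 2.3 kHz.
24.5 kHz and 42.5 kHz both map to 2.3 kHz.

24.5 kHz, 42.5 kHz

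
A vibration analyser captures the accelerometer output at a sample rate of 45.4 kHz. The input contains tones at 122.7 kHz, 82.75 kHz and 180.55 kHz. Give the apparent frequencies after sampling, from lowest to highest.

1.05 kHz, 8.05 kHz, 13.5 kHz

fs/2 = 22.7 kHz.
122.7 kHz mod fs = 31.9 kHz.
31.9 kHz > fs/2 = 22.7 kHz, folds to fs − 31.9 kHz = 13.5 kHz.
82.75 kHz mod fs = 37.35 kHz.
37.35 kHz > fs/2 = 22.7 kHz, folds to fs − 37.35 kHz = 8.05 kHz.
180.55 kHz mod fs = 44.35 kHz.
44.35 kHz > fs/2 = 22.7 kHz, folds to fs − 44.35 kHz = 1.05 kHz.
Distinct values: {1.05 kHz, 8.05 kHz, 13.5 kHz}.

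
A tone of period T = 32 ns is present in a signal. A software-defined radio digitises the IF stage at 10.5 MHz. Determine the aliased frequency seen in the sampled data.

0.25 MHz

T = 32 ns → f = 1/T = 31.25 MHz.
31.25 MHz mod fs = 10.25 MHz.
10.25 MHz > fs/2 = 5.25 MHz, folds to fs − 10.25 MHz = 0.25 MHz.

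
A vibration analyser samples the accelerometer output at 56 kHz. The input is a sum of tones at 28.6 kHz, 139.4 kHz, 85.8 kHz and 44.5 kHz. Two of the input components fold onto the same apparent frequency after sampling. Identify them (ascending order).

28.6 kHz, 139.4 kHz

fs/2 = 28 kHz.
28.6 kHz > fs/2 = 28 kHz, folds to fs − 28.6 kHz = 27.4 kHz.
139.4 kHz mod fs = 27.4 kHz.
27.4 kHz ≤ fs/2 = 28 kHz, appears at 27.4 kHz.
85.8 kHz mod fs = 29.8 kHz.
29.8 kHz > fs/2 = 28 kHz, folds to fs − 29.8 kHz = 26.2 kHz.
44.5 kHz > fs/2 = 28 kHz, folds to fs − 44.5 kHz = 11.5 kHz.
28.6 kHz and 139.4 kHz both map to 27.4 kHz.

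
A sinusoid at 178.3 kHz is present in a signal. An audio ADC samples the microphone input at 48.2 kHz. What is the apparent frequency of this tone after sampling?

178.3 kHz mod fs = 33.7 kHz.
33.7 kHz > fs/2 = 24.1 kHz, folds to fs − 33.7 kHz = 14.5 kHz.

14.5 kHz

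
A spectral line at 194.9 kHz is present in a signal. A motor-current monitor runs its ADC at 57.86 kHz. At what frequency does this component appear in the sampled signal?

194.9 kHz mod fs = 21.32 kHz.
21.32 kHz ≤ fs/2 = 28.93 kHz, appears at 21.32 kHz.

21.32 kHz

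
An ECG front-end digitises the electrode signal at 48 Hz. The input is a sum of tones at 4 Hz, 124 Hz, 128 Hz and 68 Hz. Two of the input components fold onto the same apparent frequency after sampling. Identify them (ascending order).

68 Hz, 124 Hz

fs/2 = 24 Hz.
4 Hz ≤ fs/2 = 24 Hz, passes unchanged.
124 Hz mod fs = 28 Hz.
28 Hz > fs/2 = 24 Hz, folds to fs − 28 Hz = 20 Hz.
128 Hz mod fs = 32 Hz.
32 Hz > fs/2 = 24 Hz, folds to fs − 32 Hz = 16 Hz.
68 Hz mod fs = 20 Hz.
20 Hz ≤ fs/2 = 24 Hz, appears at 20 Hz.
68 Hz and 124 Hz both map to 20 Hz.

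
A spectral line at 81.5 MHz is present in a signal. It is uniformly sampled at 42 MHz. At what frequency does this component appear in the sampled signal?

81.5 MHz mod fs = 39.5 MHz.
39.5 MHz > fs/2 = 21 MHz, folds to fs − 39.5 MHz = 2.5 MHz.

2.5 MHz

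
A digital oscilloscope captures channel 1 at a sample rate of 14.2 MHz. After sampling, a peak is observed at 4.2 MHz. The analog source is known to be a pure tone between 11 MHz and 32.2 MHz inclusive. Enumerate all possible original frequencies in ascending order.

Frequencies that alias to 4.2 MHz are k·fs ± 4.2 MHz for integer k ≥ 0.
k=0: 4.2 MHz.
k=1: 10 MHz, 18.4 MHz.
k=2: 24.2 MHz, 32.6 MHz.
k=3: 38.4 MHz, 46.8 MHz.
Within [11 MHz, 32.2 MHz]: 18.4 MHz, 24.2 MHz.

18.4 MHz, 24.2 MHz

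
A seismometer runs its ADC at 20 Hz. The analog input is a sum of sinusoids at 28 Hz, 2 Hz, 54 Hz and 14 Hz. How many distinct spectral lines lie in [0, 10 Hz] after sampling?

fs/2 = 10 Hz.
28 Hz mod fs = 8 Hz.
8 Hz ≤ fs/2 = 10 Hz, appears at 8 Hz.
2 Hz ≤ fs/2 = 10 Hz, passes unchanged.
54 Hz mod fs = 14 Hz.
14 Hz > fs/2 = 10 Hz, folds to fs − 14 Hz = 6 Hz.
14 Hz > fs/2 = 10 Hz, folds to fs − 14 Hz = 6 Hz.
Distinct values: {2 Hz, 6 Hz, 8 Hz} → 3.

3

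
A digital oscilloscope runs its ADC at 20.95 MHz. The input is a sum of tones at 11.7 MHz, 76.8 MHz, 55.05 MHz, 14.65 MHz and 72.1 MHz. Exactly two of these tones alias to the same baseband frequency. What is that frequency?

fs/2 = 10.475 MHz.
11.7 MHz > fs/2 = 10.475 MHz, folds to fs − 11.7 MHz = 9.25 MHz.
76.8 MHz mod fs = 13.95 MHz.
13.95 MHz > fs/2 = 10.475 MHz, folds to fs − 13.95 MHz = 7 MHz.
55.05 MHz mod fs = 13.15 MHz.
13.15 MHz > fs/2 = 10.475 MHz, folds to fs − 13.15 MHz = 7.8 MHz.
14.65 MHz > fs/2 = 10.475 MHz, folds to fs − 14.65 MHz = 6.3 MHz.
72.1 MHz mod fs = 9.25 MHz.
9.25 MHz ≤ fs/2 = 10.475 MHz, appears at 9.25 MHz.
11.7 MHz and 72.1 MHz both map to 9.25 MHz.

9.25 MHz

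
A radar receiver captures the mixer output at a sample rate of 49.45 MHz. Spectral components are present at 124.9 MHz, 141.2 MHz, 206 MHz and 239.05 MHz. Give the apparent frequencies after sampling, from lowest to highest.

fs/2 = 24.725 MHz.
124.9 MHz mod fs = 26 MHz.
26 MHz > fs/2 = 24.725 MHz, folds to fs − 26 MHz = 23.45 MHz.
141.2 MHz mod fs = 42.3 MHz.
42.3 MHz > fs/2 = 24.725 MHz, folds to fs − 42.3 MHz = 7.15 MHz.
206 MHz mod fs = 8.2 MHz.
8.2 MHz ≤ fs/2 = 24.725 MHz, appears at 8.2 MHz.
239.05 MHz mod fs = 41.25 MHz.
41.25 MHz > fs/2 = 24.725 MHz, folds to fs − 41.25 MHz = 8.2 MHz.
Distinct values: {7.15 MHz, 8.2 MHz, 23.45 MHz}.

7.15 MHz, 8.2 MHz, 23.45 MHz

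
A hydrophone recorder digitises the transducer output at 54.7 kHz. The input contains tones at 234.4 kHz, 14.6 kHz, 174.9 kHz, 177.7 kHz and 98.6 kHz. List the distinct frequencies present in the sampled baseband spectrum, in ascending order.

fs/2 = 27.35 kHz.
234.4 kHz mod fs = 15.6 kHz.
15.6 kHz ≤ fs/2 = 27.35 kHz, appears at 15.6 kHz.
14.6 kHz ≤ fs/2 = 27.35 kHz, passes unchanged.
174.9 kHz mod fs = 10.8 kHz.
10.8 kHz ≤ fs/2 = 27.35 kHz, appears at 10.8 kHz.
177.7 kHz mod fs = 13.6 kHz.
13.6 kHz ≤ fs/2 = 27.35 kHz, appears at 13.6 kHz.
98.6 kHz mod fs = 43.9 kHz.
43.9 kHz > fs/2 = 27.35 kHz, folds to fs − 43.9 kHz = 10.8 kHz.
Distinct values: {10.8 kHz, 13.6 kHz, 14.6 kHz, 15.6 kHz}.

10.8 kHz, 13.6 kHz, 14.6 kHz, 15.6 kHz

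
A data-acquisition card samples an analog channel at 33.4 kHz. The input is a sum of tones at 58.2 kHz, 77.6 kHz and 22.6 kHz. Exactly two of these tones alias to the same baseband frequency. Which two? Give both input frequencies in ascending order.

fs/2 = 16.7 kHz.
58.2 kHz mod fs = 24.8 kHz.
24.8 kHz > fs/2 = 16.7 kHz, folds to fs − 24.8 kHz = 8.6 kHz.
77.6 kHz mod fs = 10.8 kHz.
10.8 kHz ≤ fs/2 = 16.7 kHz, appears at 10.8 kHz.
22.6 kHz > fs/2 = 16.7 kHz, folds to fs − 22.6 kHz = 10.8 kHz.
22.6 kHz and 77.6 kHz both map to 10.8 kHz.

22.6 kHz, 77.6 kHz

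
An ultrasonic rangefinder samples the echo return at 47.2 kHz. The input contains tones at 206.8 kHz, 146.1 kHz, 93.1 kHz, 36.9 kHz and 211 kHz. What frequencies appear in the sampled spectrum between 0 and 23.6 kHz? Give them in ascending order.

fs/2 = 23.6 kHz.
206.8 kHz mod fs = 18 kHz.
18 kHz ≤ fs/2 = 23.6 kHz, appears at 18 kHz.
146.1 kHz mod fs = 4.5 kHz.
4.5 kHz ≤ fs/2 = 23.6 kHz, appears at 4.5 kHz.
93.1 kHz mod fs = 45.9 kHz.
45.9 kHz > fs/2 = 23.6 kHz, folds to fs − 45.9 kHz = 1.3 kHz.
36.9 kHz > fs/2 = 23.6 kHz, folds to fs − 36.9 kHz = 10.3 kHz.
211 kHz mod fs = 22.2 kHz.
22.2 kHz ≤ fs/2 = 23.6 kHz, appears at 22.2 kHz.
Distinct values: {1.3 kHz, 4.5 kHz, 10.3 kHz, 18 kHz, 22.2 kHz}.

1.3 kHz, 4.5 kHz, 10.3 kHz, 18 kHz, 22.2 kHz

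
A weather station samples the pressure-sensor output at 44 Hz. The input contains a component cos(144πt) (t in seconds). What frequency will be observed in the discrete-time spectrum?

ω = 144π rad/s → f = ω/(2π) = 72 Hz.
72 Hz mod fs = 28 Hz.
28 Hz > fs/2 = 22 Hz, folds to fs − 28 Hz = 16 Hz.

16 Hz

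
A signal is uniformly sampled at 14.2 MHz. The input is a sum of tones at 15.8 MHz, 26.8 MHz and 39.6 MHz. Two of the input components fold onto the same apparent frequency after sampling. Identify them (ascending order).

fs/2 = 7.1 MHz.
15.8 MHz mod fs = 1.6 MHz.
1.6 MHz ≤ fs/2 = 7.1 MHz, appears at 1.6 MHz.
26.8 MHz mod fs = 12.6 MHz.
12.6 MHz > fs/2 = 7.1 MHz, folds to fs − 12.6 MHz = 1.6 MHz.
39.6 MHz mod fs = 11.2 MHz.
11.2 MHz > fs/2 = 7.1 MHz, folds to fs − 11.2 MHz = 3 MHz.
15.8 MHz and 26.8 MHz both map to 1.6 MHz.

15.8 MHz, 26.8 MHz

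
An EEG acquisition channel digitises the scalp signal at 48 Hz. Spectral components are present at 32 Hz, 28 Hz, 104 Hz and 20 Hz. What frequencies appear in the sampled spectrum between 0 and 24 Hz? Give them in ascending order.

fs/2 = 24 Hz.
32 Hz > fs/2 = 24 Hz, folds to fs − 32 Hz = 16 Hz.
28 Hz > fs/2 = 24 Hz, folds to fs − 28 Hz = 20 Hz.
104 Hz mod fs = 8 Hz.
8 Hz ≤ fs/2 = 24 Hz, appears at 8 Hz.
20 Hz ≤ fs/2 = 24 Hz, passes unchanged.
Distinct values: {8 Hz, 16 Hz, 20 Hz}.

8 Hz, 16 Hz, 20 Hz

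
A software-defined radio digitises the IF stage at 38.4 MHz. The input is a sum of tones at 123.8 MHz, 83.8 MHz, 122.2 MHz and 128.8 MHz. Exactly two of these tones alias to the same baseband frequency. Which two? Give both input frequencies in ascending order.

fs/2 = 19.2 MHz.
123.8 MHz mod fs = 8.6 MHz.
8.6 MHz ≤ fs/2 = 19.2 MHz, appears at 8.6 MHz.
83.8 MHz mod fs = 7 MHz.
7 MHz ≤ fs/2 = 19.2 MHz, appears at 7 MHz.
122.2 MHz mod fs = 7 MHz.
7 MHz ≤ fs/2 = 19.2 MHz, appears at 7 MHz.
128.8 MHz mod fs = 13.6 MHz.
13.6 MHz ≤ fs/2 = 19.2 MHz, appears at 13.6 MHz.
83.8 MHz and 122.2 MHz both map to 7 MHz.

83.8 MHz, 122.2 MHz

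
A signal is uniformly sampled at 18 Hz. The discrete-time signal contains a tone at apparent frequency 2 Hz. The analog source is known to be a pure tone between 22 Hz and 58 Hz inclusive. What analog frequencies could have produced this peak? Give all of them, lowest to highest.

34 Hz, 38 Hz, 52 Hz, 56 Hz

Frequencies that alias to 2 Hz are k·fs ± 2 Hz for integer k ≥ 0.
k=0: 2 Hz.
k=1: 16 Hz, 20 Hz.
k=2: 34 Hz, 38 Hz.
k=3: 52 Hz, 56 Hz.
k=4: 70 Hz, 74 Hz.
Within [22 Hz, 58 Hz]: 34 Hz, 38 Hz, 52 Hz, 56 Hz.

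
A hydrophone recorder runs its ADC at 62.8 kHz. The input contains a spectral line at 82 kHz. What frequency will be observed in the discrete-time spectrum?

19.2 kHz

82 kHz mod fs = 19.2 kHz.
19.2 kHz ≤ fs/2 = 31.4 kHz, appears at 19.2 kHz.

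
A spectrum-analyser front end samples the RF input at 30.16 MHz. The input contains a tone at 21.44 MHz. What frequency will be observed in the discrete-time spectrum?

21.44 MHz > fs/2 = 15.08 MHz, folds to fs − 21.44 MHz = 8.72 MHz.

8.72 MHz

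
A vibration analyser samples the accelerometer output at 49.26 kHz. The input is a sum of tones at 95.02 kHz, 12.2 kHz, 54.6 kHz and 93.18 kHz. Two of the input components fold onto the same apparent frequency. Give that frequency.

fs/2 = 24.63 kHz.
95.02 kHz mod fs = 45.76 kHz.
45.76 kHz > fs/2 = 24.63 kHz, folds to fs − 45.76 kHz = 3.5 kHz.
12.2 kHz ≤ fs/2 = 24.63 kHz, passes unchanged.
54.6 kHz mod fs = 5.34 kHz.
5.34 kHz ≤ fs/2 = 24.63 kHz, appears at 5.34 kHz.
93.18 kHz mod fs = 43.92 kHz.
43.92 kHz > fs/2 = 24.63 kHz, folds to fs − 43.92 kHz = 5.34 kHz.
54.6 kHz and 93.18 kHz both map to 5.34 kHz.

5.34 kHz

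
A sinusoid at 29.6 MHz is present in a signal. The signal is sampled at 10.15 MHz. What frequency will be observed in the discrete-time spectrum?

29.6 MHz mod fs = 9.3 MHz.
9.3 MHz > fs/2 = 5.075 MHz, folds to fs − 9.3 MHz = 0.85 MHz.

0.85 MHz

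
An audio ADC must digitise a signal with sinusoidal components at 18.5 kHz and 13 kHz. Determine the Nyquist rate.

Highest-frequency component: 18.5 kHz.
Nyquist rate = 2 × 18.5 kHz = 37 kHz.

37 kHz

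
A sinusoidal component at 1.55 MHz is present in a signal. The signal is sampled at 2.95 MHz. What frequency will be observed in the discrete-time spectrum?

1.4 MHz

1.55 MHz > fs/2 = 1.475 MHz, folds to fs − 1.55 MHz = 1.4 MHz.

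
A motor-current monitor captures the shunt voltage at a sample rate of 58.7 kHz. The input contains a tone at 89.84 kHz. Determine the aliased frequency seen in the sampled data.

27.56 kHz

89.84 kHz mod fs = 31.14 kHz.
31.14 kHz > fs/2 = 29.35 kHz, folds to fs − 31.14 kHz = 27.56 kHz.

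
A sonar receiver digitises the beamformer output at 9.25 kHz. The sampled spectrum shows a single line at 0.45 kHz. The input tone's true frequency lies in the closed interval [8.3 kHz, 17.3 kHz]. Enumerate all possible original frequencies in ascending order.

8.8 kHz, 9.7 kHz

Frequencies that alias to 0.45 kHz are k·fs ± 0.45 kHz for integer k ≥ 0.
k=0: 0.45 kHz.
k=1: 8.8 kHz, 9.7 kHz.
k=2: 18.05 kHz, 18.95 kHz.
Within [8.3 kHz, 17.3 kHz]: 8.8 kHz, 9.7 kHz.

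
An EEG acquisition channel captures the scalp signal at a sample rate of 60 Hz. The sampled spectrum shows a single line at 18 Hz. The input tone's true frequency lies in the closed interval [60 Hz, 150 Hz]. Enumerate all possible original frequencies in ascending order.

Frequencies that alias to 18 Hz are k·fs ± 18 Hz for integer k ≥ 0.
k=0: 18 Hz.
k=1: 42 Hz, 78 Hz.
k=2: 102 Hz, 138 Hz.
k=3: 162 Hz, 198 Hz.
Within [60 Hz, 150 Hz]: 78 Hz, 102 Hz, 138 Hz.

78 Hz, 102 Hz, 138 Hz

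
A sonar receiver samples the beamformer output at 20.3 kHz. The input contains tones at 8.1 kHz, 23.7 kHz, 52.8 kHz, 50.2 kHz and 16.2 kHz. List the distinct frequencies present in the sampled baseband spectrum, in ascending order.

fs/2 = 10.15 kHz.
8.1 kHz ≤ fs/2 = 10.15 kHz, passes unchanged.
23.7 kHz mod fs = 3.4 kHz.
3.4 kHz ≤ fs/2 = 10.15 kHz, appears at 3.4 kHz.
52.8 kHz mod fs = 12.2 kHz.
12.2 kHz > fs/2 = 10.15 kHz, folds to fs − 12.2 kHz = 8.1 kHz.
50.2 kHz mod fs = 9.6 kHz.
9.6 kHz ≤ fs/2 = 10.15 kHz, appears at 9.6 kHz.
16.2 kHz > fs/2 = 10.15 kHz, folds to fs − 16.2 kHz = 4.1 kHz.
Distinct values: {3.4 kHz, 4.1 kHz, 8.1 kHz, 9.6 kHz}.

3.4 kHz, 4.1 kHz, 8.1 kHz, 9.6 kHz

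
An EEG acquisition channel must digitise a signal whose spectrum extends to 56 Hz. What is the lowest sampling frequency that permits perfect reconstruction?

112 Hz

Nyquist rate = 2 × 56 Hz = 112 Hz.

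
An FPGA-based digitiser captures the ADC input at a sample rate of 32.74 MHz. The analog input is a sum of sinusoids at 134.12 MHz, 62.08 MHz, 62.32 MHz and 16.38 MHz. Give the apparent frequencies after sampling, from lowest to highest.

fs/2 = 16.37 MHz.
134.12 MHz mod fs = 3.16 MHz.
3.16 MHz ≤ fs/2 = 16.37 MHz, appears at 3.16 MHz.
62.08 MHz mod fs = 29.34 MHz.
29.34 MHz > fs/2 = 16.37 MHz, folds to fs − 29.34 MHz = 3.4 MHz.
62.32 MHz mod fs = 29.58 MHz.
29.58 MHz > fs/2 = 16.37 MHz, folds to fs − 29.58 MHz = 3.16 MHz.
16.38 MHz > fs/2 = 16.37 MHz, folds to fs − 16.38 MHz = 16.36 MHz.
Distinct values: {3.16 MHz, 3.4 MHz, 16.36 MHz}.

3.16 MHz, 3.4 MHz, 16.36 MHz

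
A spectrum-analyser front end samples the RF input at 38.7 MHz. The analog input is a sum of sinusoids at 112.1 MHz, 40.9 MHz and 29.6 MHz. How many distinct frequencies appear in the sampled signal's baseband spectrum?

3

fs/2 = 19.35 MHz.
112.1 MHz mod fs = 34.7 MHz.
34.7 MHz > fs/2 = 19.35 MHz, folds to fs − 34.7 MHz = 4 MHz.
40.9 MHz mod fs = 2.2 MHz.
2.2 MHz ≤ fs/2 = 19.35 MHz, appears at 2.2 MHz.
29.6 MHz > fs/2 = 19.35 MHz, folds to fs − 29.6 MHz = 9.1 MHz.
Distinct values: {2.2 MHz, 4 MHz, 9.1 MHz} → 3.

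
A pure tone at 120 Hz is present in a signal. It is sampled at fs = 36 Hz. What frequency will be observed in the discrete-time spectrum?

12 Hz

120 Hz mod fs = 12 Hz.
12 Hz ≤ fs/2 = 18 Hz, appears at 12 Hz.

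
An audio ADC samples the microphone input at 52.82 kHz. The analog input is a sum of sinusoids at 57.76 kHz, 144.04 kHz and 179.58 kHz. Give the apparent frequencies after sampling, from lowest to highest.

fs/2 = 26.41 kHz.
57.76 kHz mod fs = 4.94 kHz.
4.94 kHz ≤ fs/2 = 26.41 kHz, appears at 4.94 kHz.
144.04 kHz mod fs = 38.4 kHz.
38.4 kHz > fs/2 = 26.41 kHz, folds to fs − 38.4 kHz = 14.42 kHz.
179.58 kHz mod fs = 21.12 kHz.
21.12 kHz ≤ fs/2 = 26.41 kHz, appears at 21.12 kHz.
Distinct values: {4.94 kHz, 14.42 kHz, 21.12 kHz}.

4.94 kHz, 14.42 kHz, 21.12 kHz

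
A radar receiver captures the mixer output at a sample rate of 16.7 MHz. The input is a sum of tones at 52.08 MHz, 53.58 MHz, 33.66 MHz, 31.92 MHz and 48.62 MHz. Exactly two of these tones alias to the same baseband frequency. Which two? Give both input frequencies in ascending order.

fs/2 = 8.35 MHz.
52.08 MHz mod fs = 1.98 MHz.
1.98 MHz ≤ fs/2 = 8.35 MHz, appears at 1.98 MHz.
53.58 MHz mod fs = 3.48 MHz.
3.48 MHz ≤ fs/2 = 8.35 MHz, appears at 3.48 MHz.
33.66 MHz mod fs = 0.26 MHz.
0.26 MHz ≤ fs/2 = 8.35 MHz, appears at 0.26 MHz.
31.92 MHz mod fs = 15.22 MHz.
15.22 MHz > fs/2 = 8.35 MHz, folds to fs − 15.22 MHz = 1.48 MHz.
48.62 MHz mod fs = 15.22 MHz.
15.22 MHz > fs/2 = 8.35 MHz, folds to fs − 15.22 MHz = 1.48 MHz.
31.92 MHz and 48.62 MHz both map to 1.48 MHz.

31.92 MHz, 48.62 MHz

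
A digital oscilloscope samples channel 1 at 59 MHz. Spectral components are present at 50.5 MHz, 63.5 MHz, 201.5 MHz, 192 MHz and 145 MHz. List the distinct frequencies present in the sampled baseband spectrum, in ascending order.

fs/2 = 29.5 MHz.
50.5 MHz > fs/2 = 29.5 MHz, folds to fs − 50.5 MHz = 8.5 MHz.
63.5 MHz mod fs = 4.5 MHz.
4.5 MHz ≤ fs/2 = 29.5 MHz, appears at 4.5 MHz.
201.5 MHz mod fs = 24.5 MHz.
24.5 MHz ≤ fs/2 = 29.5 MHz, appears at 24.5 MHz.
192 MHz mod fs = 15 MHz.
15 MHz ≤ fs/2 = 29.5 MHz, appears at 15 MHz.
145 MHz mod fs = 27 MHz.
27 MHz ≤ fs/2 = 29.5 MHz, appears at 27 MHz.
Distinct values: {4.5 MHz, 8.5 MHz, 15 MHz, 24.5 MHz, 27 MHz}.

4.5 MHz, 8.5 MHz, 15 MHz, 24.5 MHz, 27 MHz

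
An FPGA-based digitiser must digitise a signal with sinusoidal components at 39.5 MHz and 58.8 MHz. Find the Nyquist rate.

117.6 MHz

Highest-frequency component: 58.8 MHz.
Nyquist rate = 2 × 58.8 MHz = 117.6 MHz.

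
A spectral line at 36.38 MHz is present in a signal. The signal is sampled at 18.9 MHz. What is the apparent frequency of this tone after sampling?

1.42 MHz

36.38 MHz mod fs = 17.48 MHz.
17.48 MHz > fs/2 = 9.45 MHz, folds to fs − 17.48 MHz = 1.42 MHz.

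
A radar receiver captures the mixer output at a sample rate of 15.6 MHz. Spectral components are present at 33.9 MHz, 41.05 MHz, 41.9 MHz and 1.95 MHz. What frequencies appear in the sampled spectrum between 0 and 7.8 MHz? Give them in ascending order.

fs/2 = 7.8 MHz.
33.9 MHz mod fs = 2.7 MHz.
2.7 MHz ≤ fs/2 = 7.8 MHz, appears at 2.7 MHz.
41.05 MHz mod fs = 9.85 MHz.
9.85 MHz > fs/2 = 7.8 MHz, folds to fs − 9.85 MHz = 5.75 MHz.
41.9 MHz mod fs = 10.7 MHz.
10.7 MHz > fs/2 = 7.8 MHz, folds to fs − 10.7 MHz = 4.9 MHz.
1.95 MHz ≤ fs/2 = 7.8 MHz, passes unchanged.
Distinct values: {1.95 MHz, 2.7 MHz, 4.9 MHz, 5.75 MHz}.

1.95 MHz, 2.7 MHz, 4.9 MHz, 5.75 MHz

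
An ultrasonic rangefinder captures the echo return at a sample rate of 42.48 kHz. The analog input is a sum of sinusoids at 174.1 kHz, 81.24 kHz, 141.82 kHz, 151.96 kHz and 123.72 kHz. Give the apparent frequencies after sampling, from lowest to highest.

3.72 kHz, 4.18 kHz, 14.38 kHz, 17.96 kHz

fs/2 = 21.24 kHz.
174.1 kHz mod fs = 4.18 kHz.
4.18 kHz ≤ fs/2 = 21.24 kHz, appears at 4.18 kHz.
81.24 kHz mod fs = 38.76 kHz.
38.76 kHz > fs/2 = 21.24 kHz, folds to fs − 38.76 kHz = 3.72 kHz.
141.82 kHz mod fs = 14.38 kHz.
14.38 kHz ≤ fs/2 = 21.24 kHz, appears at 14.38 kHz.
151.96 kHz mod fs = 24.52 kHz.
24.52 kHz > fs/2 = 21.24 kHz, folds to fs − 24.52 kHz = 17.96 kHz.
123.72 kHz mod fs = 38.76 kHz.
38.76 kHz > fs/2 = 21.24 kHz, folds to fs − 38.76 kHz = 3.72 kHz.
Distinct values: {3.72 kHz, 4.18 kHz, 14.38 kHz, 17.96 kHz}.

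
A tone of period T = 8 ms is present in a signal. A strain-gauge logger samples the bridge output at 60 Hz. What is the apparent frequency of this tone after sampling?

T = 8 ms → f = 1/T = 125 Hz.
125 Hz mod fs = 5 Hz.
5 Hz ≤ fs/2 = 30 Hz, appears at 5 Hz.

5 Hz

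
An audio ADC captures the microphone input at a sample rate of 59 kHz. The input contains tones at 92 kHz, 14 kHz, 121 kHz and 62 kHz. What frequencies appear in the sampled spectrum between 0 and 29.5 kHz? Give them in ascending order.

fs/2 = 29.5 kHz.
92 kHz mod fs = 33 kHz.
33 kHz > fs/2 = 29.5 kHz, folds to fs − 33 kHz = 26 kHz.
14 kHz ≤ fs/2 = 29.5 kHz, passes unchanged.
121 kHz mod fs = 3 kHz.
3 kHz ≤ fs/2 = 29.5 kHz, appears at 3 kHz.
62 kHz mod fs = 3 kHz.
3 kHz ≤ fs/2 = 29.5 kHz, appears at 3 kHz.
Distinct values: {3 kHz, 14 kHz, 26 kHz}.

3 kHz, 14 kHz, 26 kHz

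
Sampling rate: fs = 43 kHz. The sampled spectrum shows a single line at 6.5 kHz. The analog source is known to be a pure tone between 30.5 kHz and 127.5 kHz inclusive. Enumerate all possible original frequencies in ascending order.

36.5 kHz, 49.5 kHz, 79.5 kHz, 92.5 kHz, 122.5 kHz

Frequencies that alias to 6.5 kHz are k·fs ± 6.5 kHz for integer k ≥ 0.
k=0: 6.5 kHz.
k=1: 36.5 kHz, 49.5 kHz.
k=2: 79.5 kHz, 92.5 kHz.
k=3: 122.5 kHz, 135.5 kHz.
k=4: 165.5 kHz, 178.5 kHz.
Within [30.5 kHz, 127.5 kHz]: 36.5 kHz, 49.5 kHz, 79.5 kHz, 92.5 kHz, 122.5 kHz.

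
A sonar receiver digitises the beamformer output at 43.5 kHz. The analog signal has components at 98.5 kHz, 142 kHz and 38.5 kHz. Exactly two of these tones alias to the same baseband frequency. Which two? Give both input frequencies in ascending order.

fs/2 = 21.75 kHz.
98.5 kHz mod fs = 11.5 kHz.
11.5 kHz ≤ fs/2 = 21.75 kHz, appears at 11.5 kHz.
142 kHz mod fs = 11.5 kHz.
11.5 kHz ≤ fs/2 = 21.75 kHz, appears at 11.5 kHz.
38.5 kHz > fs/2 = 21.75 kHz, folds to fs − 38.5 kHz = 5 kHz.
98.5 kHz and 142 kHz both map to 11.5 kHz.

98.5 kHz, 142 kHz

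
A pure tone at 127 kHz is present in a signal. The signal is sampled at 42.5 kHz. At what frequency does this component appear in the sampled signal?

0.5 kHz

127 kHz mod fs = 42 kHz.
42 kHz > fs/2 = 21.25 kHz, folds to fs − 42 kHz = 0.5 kHz.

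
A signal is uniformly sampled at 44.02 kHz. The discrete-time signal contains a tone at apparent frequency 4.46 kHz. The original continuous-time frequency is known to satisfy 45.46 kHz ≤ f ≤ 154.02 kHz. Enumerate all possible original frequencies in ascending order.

Frequencies that alias to 4.46 kHz are k·fs ± 4.46 kHz for integer k ≥ 0.
k=0: 4.46 kHz.
k=1: 39.56 kHz, 48.48 kHz.
k=2: 83.58 kHz, 92.5 kHz.
k=3: 127.6 kHz, 136.52 kHz.
k=4: 171.62 kHz, 180.54 kHz.
Within [45.46 kHz, 154.02 kHz]: 48.48 kHz, 83.58 kHz, 92.5 kHz, 127.6 kHz, 136.52 kHz.

48.48 kHz, 83.58 kHz, 92.5 kHz, 127.6 kHz, 136.52 kHz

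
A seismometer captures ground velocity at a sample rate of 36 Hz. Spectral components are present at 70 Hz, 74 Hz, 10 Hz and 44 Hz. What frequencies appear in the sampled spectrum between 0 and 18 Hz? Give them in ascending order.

fs/2 = 18 Hz.
70 Hz mod fs = 34 Hz.
34 Hz > fs/2 = 18 Hz, folds to fs − 34 Hz = 2 Hz.
74 Hz mod fs = 2 Hz.
2 Hz ≤ fs/2 = 18 Hz, appears at 2 Hz.
10 Hz ≤ fs/2 = 18 Hz, passes unchanged.
44 Hz mod fs = 8 Hz.
8 Hz ≤ fs/2 = 18 Hz, appears at 8 Hz.
Distinct values: {2 Hz, 8 Hz, 10 Hz}.

2 Hz, 8 Hz, 10 Hz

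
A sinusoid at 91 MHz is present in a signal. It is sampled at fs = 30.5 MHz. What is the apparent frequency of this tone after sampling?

91 MHz mod fs = 30 MHz.
30 MHz > fs/2 = 15.25 MHz, folds to fs − 30 MHz = 0.5 MHz.

0.5 MHz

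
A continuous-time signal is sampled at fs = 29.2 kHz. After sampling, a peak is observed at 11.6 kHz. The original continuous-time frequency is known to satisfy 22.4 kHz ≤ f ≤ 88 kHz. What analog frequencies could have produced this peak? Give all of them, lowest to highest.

Frequencies that alias to 11.6 kHz are k·fs ± 11.6 kHz for integer k ≥ 0.
k=0: 11.6 kHz.
k=1: 17.6 kHz, 40.8 kHz.
k=2: 46.8 kHz, 70 kHz.
k=3: 76 kHz, 99.2 kHz.
k=4: 105.2 kHz, 128.4 kHz.
Within [22.4 kHz, 88 kHz]: 40.8 kHz, 46.8 kHz, 70 kHz, 76 kHz.

40.8 kHz, 46.8 kHz, 70 kHz, 76 kHz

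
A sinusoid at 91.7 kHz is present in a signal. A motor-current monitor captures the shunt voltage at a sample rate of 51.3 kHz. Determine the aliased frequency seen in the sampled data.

91.7 kHz mod fs = 40.4 kHz.
40.4 kHz > fs/2 = 25.65 kHz, folds to fs − 40.4 kHz = 10.9 kHz.

10.9 kHz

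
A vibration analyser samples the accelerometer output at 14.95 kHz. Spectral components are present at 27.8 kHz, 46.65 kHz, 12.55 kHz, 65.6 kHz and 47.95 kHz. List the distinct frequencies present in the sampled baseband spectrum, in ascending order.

1.8 kHz, 2.1 kHz, 2.4 kHz, 3.1 kHz, 5.8 kHz

fs/2 = 7.475 kHz.
27.8 kHz mod fs = 12.85 kHz.
12.85 kHz > fs/2 = 7.475 kHz, folds to fs − 12.85 kHz = 2.1 kHz.
46.65 kHz mod fs = 1.8 kHz.
1.8 kHz ≤ fs/2 = 7.475 kHz, appears at 1.8 kHz.
12.55 kHz > fs/2 = 7.475 kHz, folds to fs − 12.55 kHz = 2.4 kHz.
65.6 kHz mod fs = 5.8 kHz.
5.8 kHz ≤ fs/2 = 7.475 kHz, appears at 5.8 kHz.
47.95 kHz mod fs = 3.1 kHz.
3.1 kHz ≤ fs/2 = 7.475 kHz, appears at 3.1 kHz.
Distinct values: {1.8 kHz, 2.1 kHz, 2.4 kHz, 3.1 kHz, 5.8 kHz}.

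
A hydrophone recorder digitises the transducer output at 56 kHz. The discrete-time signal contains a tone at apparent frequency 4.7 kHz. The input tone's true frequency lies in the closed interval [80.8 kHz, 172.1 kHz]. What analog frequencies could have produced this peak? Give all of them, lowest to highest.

Frequencies that alias to 4.7 kHz are k·fs ± 4.7 kHz for integer k ≥ 0.
k=0: 4.7 kHz.
k=1: 51.3 kHz, 60.7 kHz.
k=2: 107.3 kHz, 116.7 kHz.
k=3: 163.3 kHz, 172.7 kHz.
k=4: 219.3 kHz, 228.7 kHz.
Within [80.8 kHz, 172.1 kHz]: 107.3 kHz, 116.7 kHz, 163.3 kHz.

107.3 kHz, 116.7 kHz, 163.3 kHz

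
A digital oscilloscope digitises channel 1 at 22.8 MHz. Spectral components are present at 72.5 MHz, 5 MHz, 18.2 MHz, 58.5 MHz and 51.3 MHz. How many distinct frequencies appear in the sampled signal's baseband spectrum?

5

fs/2 = 11.4 MHz.
72.5 MHz mod fs = 4.1 MHz.
4.1 MHz ≤ fs/2 = 11.4 MHz, appears at 4.1 MHz.
5 MHz ≤ fs/2 = 11.4 MHz, passes unchanged.
18.2 MHz > fs/2 = 11.4 MHz, folds to fs − 18.2 MHz = 4.6 MHz.
58.5 MHz mod fs = 12.9 MHz.
12.9 MHz > fs/2 = 11.4 MHz, folds to fs − 12.9 MHz = 9.9 MHz.
51.3 MHz mod fs = 5.7 MHz.
5.7 MHz ≤ fs/2 = 11.4 MHz, appears at 5.7 MHz.
Distinct values: {4.1 MHz, 4.6 MHz, 5 MHz, 5.7 MHz, 9.9 MHz} → 5.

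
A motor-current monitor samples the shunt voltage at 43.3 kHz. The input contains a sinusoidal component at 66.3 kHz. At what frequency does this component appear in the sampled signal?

20.3 kHz

66.3 kHz mod fs = 23 kHz.
23 kHz > fs/2 = 21.65 kHz, folds to fs − 23 kHz = 20.3 kHz.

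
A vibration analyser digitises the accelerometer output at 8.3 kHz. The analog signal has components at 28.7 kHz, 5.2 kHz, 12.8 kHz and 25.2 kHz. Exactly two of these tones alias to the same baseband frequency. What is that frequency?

3.8 kHz

fs/2 = 4.15 kHz.
28.7 kHz mod fs = 3.8 kHz.
3.8 kHz ≤ fs/2 = 4.15 kHz, appears at 3.8 kHz.
5.2 kHz > fs/2 = 4.15 kHz, folds to fs − 5.2 kHz = 3.1 kHz.
12.8 kHz mod fs = 4.5 kHz.
4.5 kHz > fs/2 = 4.15 kHz, folds to fs − 4.5 kHz = 3.8 kHz.
25.2 kHz mod fs = 0.3 kHz.
0.3 kHz ≤ fs/2 = 4.15 kHz, appears at 0.3 kHz.
12.8 kHz and 28.7 kHz both map to 3.8 kHz.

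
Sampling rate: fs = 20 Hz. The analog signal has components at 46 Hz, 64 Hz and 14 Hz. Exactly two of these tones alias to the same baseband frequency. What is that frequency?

6 Hz

fs/2 = 10 Hz.
46 Hz mod fs = 6 Hz.
6 Hz ≤ fs/2 = 10 Hz, appears at 6 Hz.
64 Hz mod fs = 4 Hz.
4 Hz ≤ fs/2 = 10 Hz, appears at 4 Hz.
14 Hz > fs/2 = 10 Hz, folds to fs − 14 Hz = 6 Hz.
14 Hz and 46 Hz both map to 6 Hz.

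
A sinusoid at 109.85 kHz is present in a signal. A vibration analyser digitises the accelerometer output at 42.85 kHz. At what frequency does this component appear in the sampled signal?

109.85 kHz mod fs = 24.15 kHz.
24.15 kHz > fs/2 = 21.425 kHz, folds to fs − 24.15 kHz = 18.7 kHz.

18.7 kHz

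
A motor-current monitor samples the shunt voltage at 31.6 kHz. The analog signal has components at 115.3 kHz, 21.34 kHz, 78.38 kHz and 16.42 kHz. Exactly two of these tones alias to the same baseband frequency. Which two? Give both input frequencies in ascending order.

16.42 kHz, 78.38 kHz

fs/2 = 15.8 kHz.
115.3 kHz mod fs = 20.5 kHz.
20.5 kHz > fs/2 = 15.8 kHz, folds to fs − 20.5 kHz = 11.1 kHz.
21.34 kHz > fs/2 = 15.8 kHz, folds to fs − 21.34 kHz = 10.26 kHz.
78.38 kHz mod fs = 15.18 kHz.
15.18 kHz ≤ fs/2 = 15.8 kHz, appears at 15.18 kHz.
16.42 kHz > fs/2 = 15.8 kHz, folds to fs − 16.42 kHz = 15.18 kHz.
16.42 kHz and 78.38 kHz both map to 15.18 kHz.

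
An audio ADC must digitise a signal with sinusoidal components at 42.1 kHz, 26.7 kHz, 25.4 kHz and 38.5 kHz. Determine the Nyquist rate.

Highest-frequency component: 42.1 kHz.
Nyquist rate = 2 × 42.1 kHz = 84.2 kHz.

84.2 kHz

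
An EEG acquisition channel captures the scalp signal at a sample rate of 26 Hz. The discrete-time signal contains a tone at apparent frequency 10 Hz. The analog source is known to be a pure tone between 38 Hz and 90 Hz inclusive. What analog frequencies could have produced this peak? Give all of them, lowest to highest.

Frequencies that alias to 10 Hz are k·fs ± 10 Hz for integer k ≥ 0.
k=0: 10 Hz.
k=1: 16 Hz, 36 Hz.
k=2: 42 Hz, 62 Hz.
k=3: 68 Hz, 88 Hz.
k=4: 94 Hz, 114 Hz.
Within [38 Hz, 90 Hz]: 42 Hz, 62 Hz, 68 Hz, 88 Hz.

42 Hz, 62 Hz, 68 Hz, 88 Hz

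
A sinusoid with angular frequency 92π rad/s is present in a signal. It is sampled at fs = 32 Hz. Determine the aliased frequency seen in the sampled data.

ω = 92π rad/s → f = ω/(2π) = 46 Hz.
46 Hz mod fs = 14 Hz.
14 Hz ≤ fs/2 = 16 Hz, appears at 14 Hz.

14 Hz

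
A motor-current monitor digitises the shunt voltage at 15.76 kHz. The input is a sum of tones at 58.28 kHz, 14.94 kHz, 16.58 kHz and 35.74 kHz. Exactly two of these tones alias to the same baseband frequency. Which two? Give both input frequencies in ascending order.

14.94 kHz, 16.58 kHz

fs/2 = 7.88 kHz.
58.28 kHz mod fs = 11 kHz.
11 kHz > fs/2 = 7.88 kHz, folds to fs − 11 kHz = 4.76 kHz.
14.94 kHz > fs/2 = 7.88 kHz, folds to fs − 14.94 kHz = 0.82 kHz.
16.58 kHz mod fs = 0.82 kHz.
0.82 kHz ≤ fs/2 = 7.88 kHz, appears at 0.82 kHz.
35.74 kHz mod fs = 4.22 kHz.
4.22 kHz ≤ fs/2 = 7.88 kHz, appears at 4.22 kHz.
14.94 kHz and 16.58 kHz both map to 0.82 kHz.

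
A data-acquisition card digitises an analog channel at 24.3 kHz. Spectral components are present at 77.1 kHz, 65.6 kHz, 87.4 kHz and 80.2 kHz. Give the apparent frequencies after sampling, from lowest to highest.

fs/2 = 12.15 kHz.
77.1 kHz mod fs = 4.2 kHz.
4.2 kHz ≤ fs/2 = 12.15 kHz, appears at 4.2 kHz.
65.6 kHz mod fs = 17 kHz.
17 kHz > fs/2 = 12.15 kHz, folds to fs − 17 kHz = 7.3 kHz.
87.4 kHz mod fs = 14.5 kHz.
14.5 kHz > fs/2 = 12.15 kHz, folds to fs − 14.5 kHz = 9.8 kHz.
80.2 kHz mod fs = 7.3 kHz.
7.3 kHz ≤ fs/2 = 12.15 kHz, appears at 7.3 kHz.
Distinct values: {4.2 kHz, 7.3 kHz, 9.8 kHz}.

4.2 kHz, 7.3 kHz, 9.8 kHz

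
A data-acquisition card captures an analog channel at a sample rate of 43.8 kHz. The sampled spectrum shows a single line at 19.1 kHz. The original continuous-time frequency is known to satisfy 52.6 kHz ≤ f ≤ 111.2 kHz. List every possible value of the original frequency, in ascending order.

Frequencies that alias to 19.1 kHz are k·fs ± 19.1 kHz for integer k ≥ 0.
k=0: 19.1 kHz.
k=1: 24.7 kHz, 62.9 kHz.
k=2: 68.5 kHz, 106.7 kHz.
k=3: 112.3 kHz, 150.5 kHz.
Within [52.6 kHz, 111.2 kHz]: 62.9 kHz, 68.5 kHz, 106.7 kHz.

62.9 kHz, 68.5 kHz, 106.7 kHz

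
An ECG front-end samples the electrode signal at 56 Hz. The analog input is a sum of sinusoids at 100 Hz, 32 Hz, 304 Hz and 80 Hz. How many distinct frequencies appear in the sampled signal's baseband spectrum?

fs/2 = 28 Hz.
100 Hz mod fs = 44 Hz.
44 Hz > fs/2 = 28 Hz, folds to fs − 44 Hz = 12 Hz.
32 Hz > fs/2 = 28 Hz, folds to fs − 32 Hz = 24 Hz.
304 Hz mod fs = 24 Hz.
24 Hz ≤ fs/2 = 28 Hz, appears at 24 Hz.
80 Hz mod fs = 24 Hz.
24 Hz ≤ fs/2 = 28 Hz, appears at 24 Hz.
Distinct values: {12 Hz, 24 Hz} → 2.

2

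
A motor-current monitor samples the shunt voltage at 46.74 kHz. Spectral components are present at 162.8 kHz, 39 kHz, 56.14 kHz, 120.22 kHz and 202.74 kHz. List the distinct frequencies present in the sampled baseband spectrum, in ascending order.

7.74 kHz, 9.4 kHz, 15.78 kHz, 20 kHz, 22.58 kHz

fs/2 = 23.37 kHz.
162.8 kHz mod fs = 22.58 kHz.
22.58 kHz ≤ fs/2 = 23.37 kHz, appears at 22.58 kHz.
39 kHz > fs/2 = 23.37 kHz, folds to fs − 39 kHz = 7.74 kHz.
56.14 kHz mod fs = 9.4 kHz.
9.4 kHz ≤ fs/2 = 23.37 kHz, appears at 9.4 kHz.
120.22 kHz mod fs = 26.74 kHz.
26.74 kHz > fs/2 = 23.37 kHz, folds to fs − 26.74 kHz = 20 kHz.
202.74 kHz mod fs = 15.78 kHz.
15.78 kHz ≤ fs/2 = 23.37 kHz, appears at 15.78 kHz.
Distinct values: {7.74 kHz, 9.4 kHz, 15.78 kHz, 20 kHz, 22.58 kHz}.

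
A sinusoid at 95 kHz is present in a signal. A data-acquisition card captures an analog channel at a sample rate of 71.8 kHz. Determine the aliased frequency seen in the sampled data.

95 kHz mod fs = 23.2 kHz.
23.2 kHz ≤ fs/2 = 35.9 kHz, appears at 23.2 kHz.

23.2 kHz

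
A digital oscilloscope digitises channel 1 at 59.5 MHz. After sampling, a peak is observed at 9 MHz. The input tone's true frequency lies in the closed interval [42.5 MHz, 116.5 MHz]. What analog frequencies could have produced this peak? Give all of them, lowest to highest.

Frequencies that alias to 9 MHz are k·fs ± 9 MHz for integer k ≥ 0.
k=0: 9 MHz.
k=1: 50.5 MHz, 68.5 MHz.
k=2: 110 MHz, 128 MHz.
k=3: 169.5 MHz, 187.5 MHz.
Within [42.5 MHz, 116.5 MHz]: 50.5 MHz, 68.5 MHz, 110 MHz.

50.5 MHz, 68.5 MHz, 110 MHz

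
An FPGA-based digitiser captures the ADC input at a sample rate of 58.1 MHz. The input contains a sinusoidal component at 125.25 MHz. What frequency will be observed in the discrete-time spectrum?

125.25 MHz mod fs = 9.05 MHz.
9.05 MHz ≤ fs/2 = 29.05 MHz, appears at 9.05 MHz.

9.05 MHz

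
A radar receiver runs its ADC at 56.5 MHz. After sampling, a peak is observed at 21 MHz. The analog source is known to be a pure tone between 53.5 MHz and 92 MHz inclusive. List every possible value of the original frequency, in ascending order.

Frequencies that alias to 21 MHz are k·fs ± 21 MHz for integer k ≥ 0.
k=0: 21 MHz.
k=1: 35.5 MHz, 77.5 MHz.
k=2: 92 MHz, 134 MHz.
k=3: 148.5 MHz, 190.5 MHz.
Within [53.5 MHz, 92 MHz]: 77.5 MHz, 92 MHz.

77.5 MHz, 92 MHz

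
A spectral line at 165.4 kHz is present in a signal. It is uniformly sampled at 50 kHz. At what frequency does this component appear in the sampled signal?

165.4 kHz mod fs = 15.4 kHz.
15.4 kHz ≤ fs/2 = 25 kHz, appears at 15.4 kHz.

15.4 kHz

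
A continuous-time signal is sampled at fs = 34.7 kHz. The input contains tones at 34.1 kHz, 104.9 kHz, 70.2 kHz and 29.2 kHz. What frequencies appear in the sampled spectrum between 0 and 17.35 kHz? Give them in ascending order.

0.6 kHz, 0.8 kHz, 5.5 kHz

fs/2 = 17.35 kHz.
34.1 kHz > fs/2 = 17.35 kHz, folds to fs − 34.1 kHz = 0.6 kHz.
104.9 kHz mod fs = 0.8 kHz.
0.8 kHz ≤ fs/2 = 17.35 kHz, appears at 0.8 kHz.
70.2 kHz mod fs = 0.8 kHz.
0.8 kHz ≤ fs/2 = 17.35 kHz, appears at 0.8 kHz.
29.2 kHz > fs/2 = 17.35 kHz, folds to fs − 29.2 kHz = 5.5 kHz.
Distinct values: {0.6 kHz, 0.8 kHz, 5.5 kHz}.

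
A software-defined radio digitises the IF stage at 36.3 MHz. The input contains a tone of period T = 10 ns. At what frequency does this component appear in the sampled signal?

T = 10 ns → f = 1/T = 100 MHz.
100 MHz mod fs = 27.4 MHz.
27.4 MHz > fs/2 = 18.15 MHz, folds to fs − 27.4 MHz = 8.9 MHz.

8.9 MHz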